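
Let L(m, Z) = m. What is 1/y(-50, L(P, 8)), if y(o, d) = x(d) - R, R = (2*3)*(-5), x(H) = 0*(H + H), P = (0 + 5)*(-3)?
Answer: 1/30 ≈ 0.033333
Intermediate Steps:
P = -15 (P = 5*(-3) = -15)
x(H) = 0 (x(H) = 0*(2*H) = 0)
R = -30 (R = 6*(-5) = -30)
y(o, d) = 30 (y(o, d) = 0 - 1*(-30) = 0 + 30 = 30)
1/y(-50, L(P, 8)) = 1/30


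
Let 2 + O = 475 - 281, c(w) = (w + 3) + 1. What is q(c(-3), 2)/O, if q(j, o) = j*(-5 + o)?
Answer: -1/64 ≈ -0.015625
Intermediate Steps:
c(w) = 4 + w (c(w) = (3 + w) + 1 = 4 + w)
O = 192 (O = -2 + (475 - 281) = -2 + 194 = 192)
q(c(-3), 2)/O = ((4 - 3)*(-5 + 2))/192 = (1*(-3))*(1/192) = -3*1/192 = -1/64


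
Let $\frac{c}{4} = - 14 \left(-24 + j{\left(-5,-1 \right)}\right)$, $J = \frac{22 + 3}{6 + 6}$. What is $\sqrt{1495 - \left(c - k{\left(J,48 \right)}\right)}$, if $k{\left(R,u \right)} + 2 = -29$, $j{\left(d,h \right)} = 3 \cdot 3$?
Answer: $4 \sqrt{39} \approx 24.98$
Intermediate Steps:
$j{\left(d,h \right)} = 9$
$J = \frac{25}{12} \approx 2.0833$
$k{\left(R,u \right)} = -31$ ($k{\left(R,u \right)} = -2 - 29 = -31$)
$c = 840$ ($c = 4 \left(- 14 \left(-24 + 9\right)\right) = 4 \left(\left(-14\right) \left(-15\right)\right) = 4 \cdot 210 = 840$)
$\sqrt{1495 - \left(c - k{\left(J,48 \right)}\right)} = \sqrt{1495 - 871} = \sqrt{624} = 4 \sqrt{39}$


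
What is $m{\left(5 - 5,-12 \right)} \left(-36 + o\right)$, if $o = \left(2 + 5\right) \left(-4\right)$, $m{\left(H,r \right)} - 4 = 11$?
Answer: $-960$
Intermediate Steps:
$m{\left(H,r \right)} = 15$ ($m{\left(H,r \right)} = 4 + 11 = 15$)
$o = -28$ ($o = 7 \left(-4\right) = -28$)
$m{\left(5 - 5,-12 \right)} \left(-36 + o\right) = 15 \left(-36 - 28\right) = 15 \left(-64\right) = -960$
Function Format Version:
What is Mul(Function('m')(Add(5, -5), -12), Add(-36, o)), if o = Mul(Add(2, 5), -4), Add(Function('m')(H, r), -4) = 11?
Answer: -960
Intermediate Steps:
Function('m')(H, r) = 15 (Function('m')(H, r) = Add(4, 11) = 15)
o = -28 (o = Mul(7, -4) = -28)
Mul(Function('m')(Add(5, -5), -12), Add(-36, o)) = Mul(15, Add(-36, -28)) = Mul(15, -64) = -960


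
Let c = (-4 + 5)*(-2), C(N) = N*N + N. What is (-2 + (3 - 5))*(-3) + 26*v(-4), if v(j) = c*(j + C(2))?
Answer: -92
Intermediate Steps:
C(N) = N + N**2 (C(N) = N**2 + N = N + N**2)
c = -2 (c = 1*(-2) = -2)
v(j) = -12 - 2*j (v(j) = -2*(j + 2*(1 + 2)) = -2*(j + 2*3) = -2*(j + 6) = -2*(6 + j) = -12 - 2*j)
(-2 + (3 - 5))*(-3) + 26*v(-4) = (-2 + (3 - 5))*(-3) + 26*(-12 - 2*(-4)) = (-2 - 2)*(-3) + 26*(-12 + 8) = -4*(-3) + 26*(-4) = 12 - 104 = -92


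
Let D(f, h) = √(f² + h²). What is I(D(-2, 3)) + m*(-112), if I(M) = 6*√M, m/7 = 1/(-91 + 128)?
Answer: -784/37 + 6*13^(¼) ≈ -9.7962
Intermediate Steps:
m = 7/37 (m = 7/(-91 + 128) = 7/37 ≈ 0.18919)
I(D(-2, 3)) + m*(-112) = 6*√(√((-2)² + 3²)) + (7/37)*(-112) = 6*√(√(4 + 9)) - 784/37 = 6*√(√13) - 784/37 = 6*13^(¼) - 784/37 = -784/37 + 6*13^(¼)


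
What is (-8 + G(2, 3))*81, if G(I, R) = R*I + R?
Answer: 81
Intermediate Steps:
G(I, R) = R + I*R (G(I, R) = I*R + R = R + I*R)
(-8 + G(2, 3))*81 = (-8 + 3*(1 + 2))*81 = (-8 + 3*3)*81 = (-8 + 9)*81 = 1*81 = 81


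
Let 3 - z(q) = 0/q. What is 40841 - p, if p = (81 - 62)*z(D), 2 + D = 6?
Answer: 40784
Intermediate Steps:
D = 4 (D = -2 + 6 = 4)
z(q) = 3 (z(q) = 3 - 0/q = 3 - 1*0 = 3 + 0 = 3)
p = 57 (p = (81 - 62)*3 = 19*3 = 57)
40841 - p = 40841 - 1*57 = 40841 - 57 = 40784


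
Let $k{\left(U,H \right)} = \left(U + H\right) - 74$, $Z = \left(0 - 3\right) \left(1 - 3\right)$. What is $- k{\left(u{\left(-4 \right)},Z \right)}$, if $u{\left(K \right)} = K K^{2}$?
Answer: $132$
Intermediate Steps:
$u{\left(K \right)} = K^{3}$
$Z = 6$ ($Z = - 3 \left(1 - 3\right) = \left(-3\right) \left(-2\right) = 6$)
$k{\left(U,H \right)} = -74 + H + U$ ($k{\left(U,H \right)} = \left(H + U\right) - 74 = -74 + H + U$)
$- k{\left(u{\left(-4 \right)},Z \right)} = - (-74 + 6 + \left(-4\right)^{3}) = - (-74 + 6 - 64) = \left(-1\right) \left(-132\right) = 132$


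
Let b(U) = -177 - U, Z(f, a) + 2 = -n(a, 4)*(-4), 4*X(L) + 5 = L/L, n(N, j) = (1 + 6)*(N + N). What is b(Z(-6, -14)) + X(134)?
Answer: 608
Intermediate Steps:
n(N, j) = 14*N (n(N, j) = 7*(2*N) = 14*N)
X(L) = -1 (X(L) = -5/4 + (L/L)/4 = -5/4 + (¼)*1 = -5/4 + ¼ = -1)
Z(f, a) = -2 + 56*a (Z(f, a) = -2 - 14*a*(-4) = -2 + 56*a)
b(Z(-6, -14)) + X(134) = (-177 - (-2 + 56*(-14))) - 1 = (-177 - (-2 - 784)) - 1 = (-177 - 1*(-786)) - 1 = (-177 + 786) - 1 = 609 - 1 = 608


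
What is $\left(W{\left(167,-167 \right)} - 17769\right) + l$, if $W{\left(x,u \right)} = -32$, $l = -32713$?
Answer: $-50514$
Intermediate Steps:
$\left(W{\left(167,-167 \right)} - 17769\right) + l = \left(-32 - 17769\right) - 32713 = -17801 - 32713 = -50514$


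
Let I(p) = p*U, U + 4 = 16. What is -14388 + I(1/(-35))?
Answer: -503592/35 ≈ -14388.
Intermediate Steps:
U = 12 (U = -4 + 16 = 12)
I(p) = 12*p (I(p) = p*12 = 12*p)
-14388 + I(1/(-35)) = -14388 + 12/(-35) = -14388 + 12*(-1/35) = -14388 - 12/35 = -503592/35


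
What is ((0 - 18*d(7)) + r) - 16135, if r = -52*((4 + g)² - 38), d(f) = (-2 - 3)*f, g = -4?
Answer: -13529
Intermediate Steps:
d(f) = -5*f
r = 1976 (r = -52*((4 - 4)² - 38) = -52*(0² - 38) = -52*(0 - 38) = -52*(-38) = 1976)
((0 - 18*d(7)) + r) - 16135 = ((0 - (-90)*7) + 1976) - 16135 = ((0 - 18*(-35)) + 1976) - 16135 = ((0 + 630) + 1976) - 16135 = (630 + 1976) - 16135 = 2606 - 16135 = -13529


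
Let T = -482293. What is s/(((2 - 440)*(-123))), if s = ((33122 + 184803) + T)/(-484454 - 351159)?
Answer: 3224/548997741 ≈ 5.8725e-6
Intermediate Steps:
s = 264368/835613 (s = ((33122 + 184803) - 482293)/(-484454 - 351159) = (217925 - 482293)/(-835613) = -264368*(-1/835613) = 264368/835613 ≈ 0.31638)
s/(((2 - 440)*(-123))) = 264368/(835613*(((2 - 440)*(-123)))) = 264368/(835613*((-438*(-123)))) = (264368/835613)/53874 = (264368/835613)*(1/53874) = 3224/548997741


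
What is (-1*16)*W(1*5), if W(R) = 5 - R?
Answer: 0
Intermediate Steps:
(-1*16)*W(1*5) = (-1*16)*(5 - 5) = -16*(5 - 1*5) = -16*(5 - 5) = -16*0 = 0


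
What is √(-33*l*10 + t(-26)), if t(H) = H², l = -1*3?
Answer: 7*√34 ≈ 40.817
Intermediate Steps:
l = -3
√(-33*l*10 + t(-26)) = √(-33*(-3)*10 + (-26)²) = √(99*10 + 676) = √(990 + 676) = √1666 = 7*√34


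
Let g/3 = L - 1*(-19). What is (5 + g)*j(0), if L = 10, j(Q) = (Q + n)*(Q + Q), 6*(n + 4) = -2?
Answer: 0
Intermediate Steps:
n = -13/3 (n = -4 + (1/6)*(-2) = -4 - 1/3 = -13/3 ≈ -4.3333)
j(Q) = 2*Q*(-13/3 + Q) (j(Q) = (Q - 13/3)*(Q + Q) = (-13/3 + Q)*(2*Q) = 2*Q*(-13/3 + Q))
g = 87 (g = 3*(10 - 1*(-19)) = 3*(10 + 19) = 3*29 = 87)
(5 + g)*j(0) = (5 + 87)*((2/3)*0*(-13 + 3*0)) = 92*((2/3)*0*(-13 + 0)) = 92*((2/3)*0*(-13)) = 92*0 = 0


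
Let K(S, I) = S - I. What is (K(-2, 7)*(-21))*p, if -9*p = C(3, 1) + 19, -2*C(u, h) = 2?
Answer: -378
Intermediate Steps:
C(u, h) = -1 (C(u, h) = -½*2 = -1)
p = -2 (p = -(-1 + 19)/9 = -⅑*18 = -2)
(K(-2, 7)*(-21))*p = ((-2 - 1*7)*(-21))*(-2) = ((-2 - 7)*(-21))*(-2) = -9*(-21)*(-2) = 189*(-2) = -378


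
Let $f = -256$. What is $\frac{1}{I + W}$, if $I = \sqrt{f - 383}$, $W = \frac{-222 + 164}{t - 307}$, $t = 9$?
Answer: $\frac{4321}{14187280} - \frac{66603 i \sqrt{71}}{14187280} \approx 0.00030457 - 0.039557 i$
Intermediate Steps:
$W = \frac{29}{149}$ ($W = \frac{-222 + 164}{9 - 307} = - \frac{58}{-298} = \left(-58\right) \left(- \frac{1}{298}\right) = \frac{29}{149} \approx 0.19463$)
$I = 3 i \sqrt{71}$ ($I = \sqrt{-256 - 383} = \sqrt{-639} = 3 i \sqrt{71} \approx 25.278 i$)
$\frac{1}{I + W} = \frac{1}{3 i \sqrt{71} + \frac{29}{149}} = \frac{1}{\frac{29}{149} + 3 i \sqrt{71}}$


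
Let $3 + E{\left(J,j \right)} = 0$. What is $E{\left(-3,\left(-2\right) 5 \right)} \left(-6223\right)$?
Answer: $18669$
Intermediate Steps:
$E{\left(J,j \right)} = -3$ ($E{\left(J,j \right)} = -3 + 0 = -3$)
$E{\left(-3,\left(-2\right) 5 \right)} \left(-6223\right) = \left(-3\right) \left(-6223\right) = 18669$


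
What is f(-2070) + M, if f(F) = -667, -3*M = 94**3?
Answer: -832585/3 ≈ -2.7753e+5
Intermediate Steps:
M = -830584/3 (M = -1/3*94**3 = -1/3*830584 = -830584/3 ≈ -2.7686e+5)
f(-2070) + M = -667 - 830584/3 = -832585/3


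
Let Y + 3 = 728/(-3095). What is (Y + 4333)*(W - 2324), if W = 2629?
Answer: 817437942/619 ≈ 1.3206e+6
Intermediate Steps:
Y = -10013/3095 (Y = -3 + 728/(-3095) = -3 + 728*(-1/3095) = -3 - 728/3095 = -10013/3095 ≈ -3.2352)
(Y + 4333)*(W - 2324) = (-10013/3095 + 4333)*(2629 - 2324) = (13400622/3095)*305 = 817437942/619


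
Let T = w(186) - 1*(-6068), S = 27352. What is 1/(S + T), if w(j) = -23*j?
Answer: 1/29142 ≈ 3.4315e-5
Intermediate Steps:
T = 1790 (T = -23*186 - 1*(-6068) = -4278 + 6068 = 1790)
1/(S + T) = 1/(27352 + 1790) = 1/29142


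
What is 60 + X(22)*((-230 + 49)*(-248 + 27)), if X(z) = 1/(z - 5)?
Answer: 2413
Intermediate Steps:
X(z) = 1/(-5 + z)
60 + X(22)*((-230 + 49)*(-248 + 27)) = 60 + ((-230 + 49)*(-248 + 27))/(-5 + 22) = 60 + (-181*(-221))/17 = 60 + (1/17)*40001 = 60 + 2353 = 2413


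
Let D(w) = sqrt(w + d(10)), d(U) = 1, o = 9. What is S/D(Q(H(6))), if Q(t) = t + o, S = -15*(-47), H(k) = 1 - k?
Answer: 141*sqrt(5) ≈ 315.29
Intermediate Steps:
S = 705
Q(t) = 9 + t (Q(t) = t + 9 = 9 + t)
D(w) = sqrt(1 + w) (D(w) = sqrt(w + 1) = sqrt(1 + w))
S/D(Q(H(6))) = 705/(sqrt(1 + (9 + (1 - 1*6)))) = 705/(sqrt(1 + (9 + (1 - 6)))) = 705/(sqrt(1 + (9 - 5))) = 705/(sqrt(1 + 4)) = 705/(sqrt(5)) = 705*(sqrt(5)/5) = 141*sqrt(5)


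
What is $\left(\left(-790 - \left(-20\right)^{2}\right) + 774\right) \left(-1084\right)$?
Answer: $450944$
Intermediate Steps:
$\left(\left(-790 - \left(-20\right)^{2}\right) + 774\right) \left(-1084\right) = \left(\left(-790 - 400\right) + 774\right) \left(-1084\right) = \left(-1190 + 774\right) \left(-1084\right) = \left(-416\right) \left(-1084\right) = 450944$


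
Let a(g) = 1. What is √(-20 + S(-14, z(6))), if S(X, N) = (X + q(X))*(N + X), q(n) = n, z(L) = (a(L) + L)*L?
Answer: 2*I*√201 ≈ 28.355*I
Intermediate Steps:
z(L) = L*(1 + L) (z(L) = (1 + L)*L = L*(1 + L))
S(X, N) = 2*X*(N + X) (S(X, N) = (X + X)*(N + X) = (2*X)*(N + X) = 2*X*(N + X))
√(-20 + S(-14, z(6))) = √(-20 + 2*(-14)*(6*(1 + 6) - 14)) = √(-20 + 2*(-14)*(6*7 - 14)) = √(-20 + 2*(-14)*(42 - 14)) = √(-20 + 2*(-14)*28) = √(-20 - 784) = √(-804) = 2*I*√201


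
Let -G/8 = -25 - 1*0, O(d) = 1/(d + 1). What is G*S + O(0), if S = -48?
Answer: -9599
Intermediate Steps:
O(d) = 1/(1 + d)
G = 200 (G = -8*(-25 - 1*0) = -8*(-25 + 0) = -8*(-25) = 200)
G*S + O(0) = 200*(-48) + 1/(1 + 0) = -9600 + 1/1 = -9600 + 1 = -9599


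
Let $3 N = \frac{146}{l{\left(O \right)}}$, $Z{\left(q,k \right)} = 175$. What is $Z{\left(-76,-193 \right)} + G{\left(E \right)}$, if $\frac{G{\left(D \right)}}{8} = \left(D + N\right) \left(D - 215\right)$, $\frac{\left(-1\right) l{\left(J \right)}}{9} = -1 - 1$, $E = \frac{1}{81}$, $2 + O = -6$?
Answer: $- \frac{29500465}{6561} \approx -4496.3$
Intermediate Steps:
$O = -8$ ($O = -2 - 6 = -8$)
$E = \frac{1}{81} \approx 0.012346$
$l{\left(J \right)} = 18$ ($l{\left(J \right)} = - 9 \left(-1 - 1\right) = \left(-9\right) \left(-2\right) = 18$)
$N = \frac{73}{27}$ ($N = \frac{146 \cdot \frac{1}{18}}{3} = \frac{1}{3} \cdot \frac{73}{9} = \frac{73}{27} \approx 2.7037$)
$G{\left(D \right)} = 8 \left(-215 + D\right) \left(\frac{73}{27} + D\right)$ ($G{\left(D \right)} = 8 \left(D + \frac{73}{27}\right) \left(D - 215\right) = 8 \left(\frac{73}{27} + D\right) \left(-215 + D\right) = 8 \left(-215 + D\right) \left(\frac{73}{27} + D\right)$)
$Z{\left(-76,-193 \right)} + G{\left(E \right)} = 175 - \left(\frac{10216216}{2187} - \frac{8}{6561}\right) = 175 - \frac{30648640}{6561} = - \frac{29500465}{6561}$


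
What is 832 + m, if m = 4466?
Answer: 5298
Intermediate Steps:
832 + m = 832 + 4466 = 5298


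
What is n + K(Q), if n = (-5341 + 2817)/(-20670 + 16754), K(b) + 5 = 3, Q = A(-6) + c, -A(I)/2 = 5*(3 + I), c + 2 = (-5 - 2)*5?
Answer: -1327/979 ≈ -1.3555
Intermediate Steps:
c = -37 (c = -2 + (-5 - 2)*5 = -2 - 7*5 = -2 - 35 = -37)
A(I) = -30 - 10*I (A(I) = -10*(3 + I) = -2*(15 + 5*I) = -30 - 10*I)
Q = -7 (Q = (-30 - 10*(-6)) - 37 = (-30 + 60) - 37 = 30 - 37 = -7)
K(b) = -2 (K(b) = -5 + 3 = -2)
n = 631/979 (n = -2524/(-3916) = -2524*(-1/3916) = 631/979 ≈ 0.64454)
n + K(Q) = 631/979 - 2 = -1327/979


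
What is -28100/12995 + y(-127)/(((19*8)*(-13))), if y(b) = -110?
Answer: -5409615/2567812 ≈ -2.1067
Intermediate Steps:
-28100/12995 + y(-127)/(((19*8)*(-13))) = -28100/12995 - 110/((19*8)*(-13)) = -28100*1/12995 - 110/(152*(-13)) = -5620/2599 - 110/(-1976) = -5620/2599 - 110*(-1/1976) = -5620/2599 + 55/988 = -5409615/2567812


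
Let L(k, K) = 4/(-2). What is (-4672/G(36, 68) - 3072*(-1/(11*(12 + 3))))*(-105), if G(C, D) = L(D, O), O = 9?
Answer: -2719584/11 ≈ -2.4724e+5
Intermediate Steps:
L(k, K) = -2 (L(k, K) = 4*(-1/2) = -2)
G(C, D) = -2
(-4672/G(36, 68) - 3072*(-1/(11*(12 + 3))))*(-105) = (-4672/(-2) - 3072*(-1/(11*(12 + 3))))*(-105) = (-4672*(-1/2) - 3072/(15*(-11)))*(-105) = (2336 - 3072/(-165))*(-105) = (2336 - 3072*(-1/165))*(-105) = (2336 + 1024/55)*(-105) = (129504/55)*(-105) = -2719584/11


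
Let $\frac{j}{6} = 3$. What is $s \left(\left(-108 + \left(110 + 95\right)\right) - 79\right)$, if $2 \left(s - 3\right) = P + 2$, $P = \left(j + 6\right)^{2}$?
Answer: $5256$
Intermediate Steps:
$j = 18$ ($j = 6 \cdot 3 = 18$)
$P = 576$ ($P = \left(18 + 6\right)^{2} = 24^{2} = 576$)
$s = 292$ ($s = 3 + \frac{576 + 2}{2} = 3 + \frac{1}{2} \cdot 578 = 3 + 289 = 292$)
$s \left(\left(-108 + \left(110 + 95\right)\right) - 79\right) = 292 \left(\left(-108 + \left(110 + 95\right)\right) - 79\right) = 292 \left(\left(-108 + 205\right) - 79\right) = 292 \left(97 - 79\right) = 292 \cdot 18 = 5256$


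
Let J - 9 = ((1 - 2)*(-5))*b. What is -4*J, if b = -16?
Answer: 284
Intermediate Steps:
J = -71 (J = 9 + ((1 - 2)*(-5))*(-16) = 9 - 1*(-5)*(-16) = 9 + 5*(-16) = 9 - 80 = -71)
-4*J = -4*(-71) = 284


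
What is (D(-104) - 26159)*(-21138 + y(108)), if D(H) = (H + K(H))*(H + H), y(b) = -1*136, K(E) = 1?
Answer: 100732390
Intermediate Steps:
y(b) = -136
D(H) = 2*H*(1 + H) (D(H) = (H + 1)*(H + H) = (1 + H)*(2*H) = 2*H*(1 + H))
(D(-104) - 26159)*(-21138 + y(108)) = (2*(-104)*(1 - 104) - 26159)*(-21138 - 136) = (2*(-104)*(-103) - 26159)*(-21274) = (21424 - 26159)*(-21274) = -4735*(-21274) = 100732390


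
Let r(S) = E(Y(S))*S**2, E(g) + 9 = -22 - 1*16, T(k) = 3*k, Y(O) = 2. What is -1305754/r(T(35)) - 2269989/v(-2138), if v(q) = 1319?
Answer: -24989984267/14541975 ≈ -1718.5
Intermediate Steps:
E(g) = -47 (E(g) = -9 + (-22 - 1*16) = -9 + (-22 - 16) = -9 - 38 = -47)
r(S) = -47*S**2
-1305754/r(T(35)) - 2269989/v(-2138) = -1305754/((-47*(3*35)**2)) - 2269989/1319 = -1305754/((-47*105**2)) - 2269989*1/1319 = -1305754/((-47*11025)) - 2269989/1319 = -1305754/(-518175) - 2269989/1319 = -1305754*(-1/518175) - 2269989/1319 = 27782/11025 - 2269989/1319 = -24989984267/14541975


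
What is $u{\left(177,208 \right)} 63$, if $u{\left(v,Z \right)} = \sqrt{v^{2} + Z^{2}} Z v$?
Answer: $2319408 \sqrt{74593} \approx 6.3347 \cdot 10^{8}$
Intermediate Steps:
$u{\left(v,Z \right)} = Z v \sqrt{Z^{2} + v^{2}}$ ($u{\left(v,Z \right)} = \sqrt{Z^{2} + v^{2}} Z v = Z \sqrt{Z^{2} + v^{2}} v = Z v \sqrt{Z^{2} + v^{2}}$)
$u{\left(177,208 \right)} 63 = 208 \cdot 177 \sqrt{208^{2} + 177^{2}} \cdot 63 = 208 \cdot 177 \sqrt{43264 + 31329} \cdot 63 = 208 \cdot 177 \sqrt{74593} \cdot 63 = 36816 \sqrt{74593} \cdot 63 = 2319408 \sqrt{74593}$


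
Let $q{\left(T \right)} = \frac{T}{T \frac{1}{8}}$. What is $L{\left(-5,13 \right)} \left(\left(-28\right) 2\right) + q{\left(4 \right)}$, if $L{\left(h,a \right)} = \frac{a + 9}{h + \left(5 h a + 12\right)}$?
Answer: $\frac{1888}{159} \approx 11.874$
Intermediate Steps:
$q{\left(T \right)} = 8$ ($q{\left(T \right)} = \frac{T}{T \frac{1}{8}} = \frac{T}{\frac{1}{8} T} = T \frac{8}{T} = 8$)
$L{\left(h,a \right)} = \frac{9 + a}{12 + h + 5 a h}$ ($L{\left(h,a \right)} = \frac{9 + a}{h + \left(5 a h + 12\right)} = \frac{9 + a}{h + \left(12 + 5 a h\right)} = \frac{9 + a}{12 + h + 5 a h}$)
$L{\left(-5,13 \right)} \left(\left(-28\right) 2\right) + q{\left(4 \right)} = \frac{9 + 13}{12 - 5 + 5 \cdot 13 \left(-5\right)} \left(\left(-28\right) 2\right) + 8 = \frac{1}{12 - 5 - 325} \cdot 22 \left(-56\right) + 8 = \frac{1}{-318} \cdot 22 \left(-56\right) + 8 = \left(- \frac{1}{318}\right) 22 \left(-56\right) + 8 = \left(- \frac{11}{159}\right) \left(-56\right) + 8 = \frac{616}{159} + 8 = \frac{1888}{159}$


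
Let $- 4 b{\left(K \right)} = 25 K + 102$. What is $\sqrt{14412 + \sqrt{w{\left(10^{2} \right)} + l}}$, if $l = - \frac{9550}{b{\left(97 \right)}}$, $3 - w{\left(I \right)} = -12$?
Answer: $\frac{\sqrt{254933868 + 133 \sqrt{532735}}}{133} \approx 120.07$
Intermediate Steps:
$w{\left(I \right)} = 15$ ($w{\left(I \right)} = 3 - -12 = 3 + 12 = 15$)
$b{\left(K \right)} = - \frac{51}{2} - \frac{25 K}{4}$ ($b{\left(K \right)} = - \frac{25 K + 102}{4} = - \frac{102 + 25 K}{4} = - \frac{51}{2} - \frac{25 K}{4}$)
$l = \frac{38200}{2527}$ ($l = - \frac{9550}{- \frac{51}{2} - \frac{2425}{4}} = - \frac{9550}{- \frac{2527}{4}} = \left(-9550\right) \left(- \frac{4}{2527}\right) = \frac{38200}{2527} \approx 15.117$)
$\sqrt{14412 + \sqrt{w{\left(10^{2} \right)} + l}} = \sqrt{14412 + \sqrt{15 + \frac{38200}{2527}}} = \sqrt{14412 + \sqrt{\frac{76105}{2527}}} = \sqrt{14412 + \frac{\sqrt{532735}}{133}}$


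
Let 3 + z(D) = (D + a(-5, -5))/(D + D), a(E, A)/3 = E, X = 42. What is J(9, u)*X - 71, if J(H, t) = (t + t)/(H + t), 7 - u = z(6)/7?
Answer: -15149/463 ≈ -32.719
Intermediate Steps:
a(E, A) = 3*E
z(D) = -3 + (-15 + D)/(2*D) (z(D) = -3 + (D + 3*(-5))/(D + D) = -3 + (D - 15)/((2*D)) = -3 + (-15 + D)*(1/(2*D)) = -3 + (-15 + D)/(2*D))
u = 211/28 (u = 7 - (5/2)*(-3 - 1*6)/6/7 = 7 - (5/2)*(⅙)*(-3 - 6)/7 = 7 - (5/2)*(⅙)*(-9)/7 = 7 - (-15)/(4*7) = 7 - 1*(-15/28) = 7 + 15/28 = 211/28 ≈ 7.5357)
J(H, t) = 2*t/(H + t) (J(H, t) = (2*t)/(H + t) = 2*t/(H + t))
J(9, u)*X - 71 = (2*(211/28)/(9 + 211/28))*42 - 71 = (2*(211/28)/(463/28))*42 - 71 = (2*(211/28)*(28/463))*42 - 71 = (422/463)*42 - 71 = 17724/463 - 71 = -15149/463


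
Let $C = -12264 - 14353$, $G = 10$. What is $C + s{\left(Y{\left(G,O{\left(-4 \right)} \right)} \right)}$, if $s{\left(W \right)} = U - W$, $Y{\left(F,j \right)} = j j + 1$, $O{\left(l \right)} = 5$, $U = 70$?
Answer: $-26573$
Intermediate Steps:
$Y{\left(F,j \right)} = 1 + j^{2}$ ($Y{\left(F,j \right)} = j^{2} + 1 = 1 + j^{2}$)
$s{\left(W \right)} = 70 - W$
$C = -26617$ ($C = -12264 - 14353 = -26617$)
$C + s{\left(Y{\left(G,O{\left(-4 \right)} \right)} \right)} = -26617 + \left(70 - \left(1 + 5^{2}\right)\right) = -26617 + \left(70 - \left(1 + 25\right)\right) = -26617 + \left(70 - 26\right) = -26617 + 44 = -26573$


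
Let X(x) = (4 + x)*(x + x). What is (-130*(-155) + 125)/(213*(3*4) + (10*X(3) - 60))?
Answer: 20275/2916 ≈ 6.9530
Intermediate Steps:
X(x) = 2*x*(4 + x) (X(x) = (4 + x)*(2*x) = 2*x*(4 + x))
(-130*(-155) + 125)/(213*(3*4) + (10*X(3) - 60)) = (-130*(-155) + 125)/(213*(3*4) + (10*(2*3*(4 + 3)) - 60)) = (20150 + 125)/(213*12 + (10*(2*3*7) - 60)) = 20275/(2556 + (10*42 - 60)) = 20275/(2556 + (420 - 60)) = 20275/(2556 + 360) = 20275/2916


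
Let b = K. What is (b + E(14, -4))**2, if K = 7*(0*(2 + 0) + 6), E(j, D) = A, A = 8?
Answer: 2500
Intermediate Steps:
E(j, D) = 8
K = 42 (K = 7*(0*2 + 6) = 7*(0 + 6) = 7*6 = 42)
b = 42
(b + E(14, -4))**2 = (42 + 8)**2 = 50**2 = 2500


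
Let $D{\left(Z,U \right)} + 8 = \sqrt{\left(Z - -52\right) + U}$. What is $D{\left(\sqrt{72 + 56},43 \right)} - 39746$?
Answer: $-39754 + \sqrt{95 + 8 \sqrt{2}} \approx -39744.0$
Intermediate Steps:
$D{\left(Z,U \right)} = -8 + \sqrt{52 + U + Z}$ ($D{\left(Z,U \right)} = -8 + \sqrt{\left(Z - -52\right) + U} = -8 + \sqrt{\left(Z + 52\right) + U} = -8 + \sqrt{\left(52 + Z\right) + U} = -8 + \sqrt{52 + U + Z}$)
$D{\left(\sqrt{72 + 56},43 \right)} - 39746 = \left(-8 + \sqrt{52 + 43 + \sqrt{72 + 56}}\right) - 39746 = \left(-8 + \sqrt{52 + 43 + \sqrt{128}}\right) - 39746 = \left(-8 + \sqrt{52 + 43 + 8 \sqrt{2}}\right) - 39746 = \left(-8 + \sqrt{95 + 8 \sqrt{2}}\right) - 39746 = -39754 + \sqrt{95 + 8 \sqrt{2}}$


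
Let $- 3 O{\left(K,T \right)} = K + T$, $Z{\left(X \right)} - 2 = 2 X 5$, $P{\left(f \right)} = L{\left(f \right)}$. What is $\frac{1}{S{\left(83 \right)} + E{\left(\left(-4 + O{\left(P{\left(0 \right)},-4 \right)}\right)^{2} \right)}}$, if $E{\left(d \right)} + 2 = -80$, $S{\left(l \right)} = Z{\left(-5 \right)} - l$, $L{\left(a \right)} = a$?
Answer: $- \frac{1}{213} \approx -0.0046948$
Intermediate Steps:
$P{\left(f \right)} = f$
$Z{\left(X \right)} = 2 + 10 X$ ($Z{\left(X \right)} = 2 + 2 X 5 = 2 + 10 X$)
$O{\left(K,T \right)} = - \frac{K}{3} - \frac{T}{3}$ ($O{\left(K,T \right)} = - \frac{K + T}{3} = - \frac{K}{3} - \frac{T}{3}$)
$S{\left(l \right)} = -48 - l$ ($S{\left(l \right)} = \left(2 + 10 \left(-5\right)\right) - l = \left(2 - 50\right) - l = -48 - l$)
$E{\left(d \right)} = -82$ ($E{\left(d \right)} = -2 - 80 = -82$)
$\frac{1}{S{\left(83 \right)} + E{\left(\left(-4 + O{\left(P{\left(0 \right)},-4 \right)}\right)^{2} \right)}} = \frac{1}{\left(-48 - 83\right) - 82} = \frac{1}{-131 - 82} = \frac{1}{-213} = - \frac{1}{213}$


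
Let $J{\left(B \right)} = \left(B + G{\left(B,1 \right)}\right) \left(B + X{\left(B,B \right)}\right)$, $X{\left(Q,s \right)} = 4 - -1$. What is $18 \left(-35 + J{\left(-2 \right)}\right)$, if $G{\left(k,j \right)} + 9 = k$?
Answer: $-1332$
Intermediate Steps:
$X{\left(Q,s \right)} = 5$ ($X{\left(Q,s \right)} = 4 + 1 = 5$)
$G{\left(k,j \right)} = -9 + k$
$J{\left(B \right)} = \left(-9 + 2 B\right) \left(5 + B\right)$ ($J{\left(B \right)} = \left(B + \left(-9 + B\right)\right) \left(B + 5\right) = \left(-9 + 2 B\right) \left(5 + B\right)$)
$18 \left(-35 + J{\left(-2 \right)}\right) = 18 \left(-35 - \left(47 - 8\right)\right) = 18 \left(-35 - 39\right) = 18 \left(-74\right) = -1332$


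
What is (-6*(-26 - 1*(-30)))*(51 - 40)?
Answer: -264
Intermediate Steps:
(-6*(-26 - 1*(-30)))*(51 - 40) = -6*(-26 + 30)*11 = -6*4*11 = -24*11 = -264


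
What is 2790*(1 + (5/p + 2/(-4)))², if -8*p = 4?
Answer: 503595/2 ≈ 2.5180e+5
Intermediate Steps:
p = -½ (p = -⅛*4 = -½ ≈ -0.50000)
2790*(1 + (5/p + 2/(-4)))² = 2790*(1 + (5/(-½) + 2/(-4)))² = 2790*(1 + (5*(-2) + 2*(-¼)))² = 2790*(1 + (-10 - ½))² = 2790*(1 - 21/2)² = 2790*(-19/2)² = 2790*(361/4) = 503595/2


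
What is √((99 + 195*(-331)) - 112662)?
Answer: 2*I*√44277 ≈ 420.84*I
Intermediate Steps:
√((99 + 195*(-331)) - 112662) = √((99 - 64545) - 112662) = √(-64446 - 112662) = √(-177108) = 2*I*√44277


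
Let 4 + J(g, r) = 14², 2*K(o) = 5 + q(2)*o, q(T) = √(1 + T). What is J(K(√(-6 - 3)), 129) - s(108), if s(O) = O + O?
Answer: -24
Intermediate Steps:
K(o) = 5/2 + o*√3/2 (K(o) = (5 + √(1 + 2)*o)/2 = (5 + √3*o)/2 = (5 + o*√3)/2 = 5/2 + o*√3/2)
J(g, r) = 192 (J(g, r) = -4 + 14² = -4 + 196 = 192)
s(O) = 2*O
J(K(√(-6 - 3)), 129) - s(108) = 192 - 2*108 = 192 - 1*216 = 192 - 216 = -24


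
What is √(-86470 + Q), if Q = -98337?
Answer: I*√184807 ≈ 429.89*I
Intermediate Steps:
√(-86470 + Q) = √(-86470 - 98337) = √(-184807) = I*√184807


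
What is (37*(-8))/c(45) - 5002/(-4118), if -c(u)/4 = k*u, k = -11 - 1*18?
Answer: 107291/92655 ≈ 1.1580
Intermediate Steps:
k = -29 (k = -11 - 18 = -29)
c(u) = 116*u (c(u) = -(-116)*u = 116*u)
(37*(-8))/c(45) - 5002/(-4118) = (37*(-8))/((116*45)) - 5002/(-4118) = -296/5220 - 5002*(-1/4118) = -296*1/5220 + 2501/2059 = -74/1305 + 2501/2059 = 107291/92655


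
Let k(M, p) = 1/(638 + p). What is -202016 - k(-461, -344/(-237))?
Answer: -30615525037/151550 ≈ -2.0202e+5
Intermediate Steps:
-202016 - k(-461, -344/(-237)) = -202016 - 1/(638 - 344/(-237)) = -202016 - 1/(638 - 344*(-1/237)) = -202016 - 1/(638 + 344/237) = -202016 - 1/151550/237 = -202016 - 1*237/151550 = -202016 - 237/151550 = -30615525037/151550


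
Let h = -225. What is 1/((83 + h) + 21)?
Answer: -1/121 ≈ -0.0082645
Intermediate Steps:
1/((83 + h) + 21) = 1/((83 - 225) + 21) = 1/(-142 + 21) = 1/(-121) = -1/121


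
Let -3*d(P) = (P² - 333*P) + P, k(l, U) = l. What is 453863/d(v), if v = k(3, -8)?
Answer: 453863/329 ≈ 1379.5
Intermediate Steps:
v = 3
d(P) = -P²/3 + 332*P/3 (d(P) = -((P² - 333*P) + P)/3 = -(P² - 332*P)/3 = -P²/3 + 332*P/3)
453863/d(v) = 453863/(((⅓)*3*(332 - 1*3))) = 453863/(((⅓)*3*(332 - 3))) = 453863/(((⅓)*3*329)) = 453863/329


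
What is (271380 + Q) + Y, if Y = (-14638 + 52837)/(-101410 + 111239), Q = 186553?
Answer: 4501061656/9829 ≈ 4.5794e+5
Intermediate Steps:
Y = 38199/9829 ≈ 3.8864
(271380 + Q) + Y = (271380 + 186553) + 38199/9829 = 457933 + 38199/9829 = 4501061656/9829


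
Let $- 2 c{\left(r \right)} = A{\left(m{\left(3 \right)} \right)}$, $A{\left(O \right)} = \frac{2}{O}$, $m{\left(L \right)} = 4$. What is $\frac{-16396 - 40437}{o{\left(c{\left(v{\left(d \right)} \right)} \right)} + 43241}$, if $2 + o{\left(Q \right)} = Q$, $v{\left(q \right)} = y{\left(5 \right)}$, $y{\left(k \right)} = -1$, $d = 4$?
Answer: $- \frac{227332}{172955} \approx -1.3144$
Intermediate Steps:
$v{\left(q \right)} = -1$
$c{\left(r \right)} = - \frac{1}{4}$ ($c{\left(r \right)} = - \frac{2 \cdot \frac{1}{4}}{2} = \left(- \frac{1}{2}\right) \frac{1}{2} = - \frac{1}{4}$)
$o{\left(Q \right)} = -2 + Q$
$\frac{-16396 - 40437}{o{\left(c{\left(v{\left(d \right)} \right)} \right)} + 43241} = \frac{-16396 - 40437}{\left(-2 - \frac{1}{4}\right) + 43241} = - \frac{56833}{- \frac{9}{4} + 43241} = - \frac{56833}{\frac{172955}{4}} = \left(-56833\right) \frac{4}{172955} = - \frac{227332}{172955}$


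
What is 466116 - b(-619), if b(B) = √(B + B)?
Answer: 466116 - I*√1238 ≈ 4.6612e+5 - 35.185*I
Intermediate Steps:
b(B) = √2*√B (b(B) = √(2*B) = √2*√B)
466116 - b(-619) = 466116 - √2*√(-619) = 466116 - √2*I*√619 = 466116 - I*√1238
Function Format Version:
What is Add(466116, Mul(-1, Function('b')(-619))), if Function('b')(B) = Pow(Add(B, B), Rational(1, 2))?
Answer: Add(466116, Mul(-1, I, Pow(1238, Rational(1, 2)))) ≈ Add(4.6612e+5, Mul(-35.185, I))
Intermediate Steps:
Function('b')(B) = Mul(Pow(2, Rational(1, 2)), Pow(B, Rational(1, 2))) (Function('b')(B) = Pow(Mul(2, B), Rational(1, 2)) = Mul(Pow(2, Rational(1, 2)), Pow(B, Rational(1, 2))))
Add(466116, Mul(-1, Function('b')(-619))) = Add(466116, Mul(-1, Mul(Pow(2, Rational(1, 2)), Pow(-619, Rational(1, 2))))) = Add(466116, Mul(-1, Mul(Pow(2, Rational(1, 2)), Mul(I, Pow(619, Rational(1, 2)))))) = Add(466116, Mul(-1, Mul(I, Pow(1238, Rational(1, 2))))) = Add(466116, Mul(-1, I, Pow(1238, Rational(1, 2))))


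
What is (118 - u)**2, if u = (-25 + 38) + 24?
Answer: 6561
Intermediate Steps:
u = 37 (u = 13 + 24 = 37)
(118 - u)**2 = (118 - 1*37)**2 = (118 - 37)**2 = 81**2 = 6561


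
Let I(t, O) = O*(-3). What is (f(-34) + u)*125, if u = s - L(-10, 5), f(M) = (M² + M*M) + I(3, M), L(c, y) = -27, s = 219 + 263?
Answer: 365375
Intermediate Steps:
s = 482
I(t, O) = -3*O
f(M) = -3*M + 2*M² (f(M) = (M² + M*M) - 3*M = (M² + M²) - 3*M = 2*M² - 3*M = -3*M + 2*M²)
u = 509 (u = 482 - 1*(-27) = 482 + 27 = 509)
(f(-34) + u)*125 = (-34*(-3 + 2*(-34)) + 509)*125 = (-34*(-3 - 68) + 509)*125 = (-34*(-71) + 509)*125 = (2414 + 509)*125 = 2923*125 = 365375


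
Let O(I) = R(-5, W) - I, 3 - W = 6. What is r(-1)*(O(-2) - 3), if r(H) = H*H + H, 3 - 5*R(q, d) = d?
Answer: 0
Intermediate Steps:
W = -3 (W = 3 - 1*6 = 3 - 6 = -3)
R(q, d) = ⅗ - d/5
r(H) = H + H² (r(H) = H² + H = H + H²)
O(I) = 6/5 - I (O(I) = (⅗ - ⅕*(-3)) - I = (⅗ + ⅗) - I = 6/5 - I)
r(-1)*(O(-2) - 3) = (-(1 - 1))*((6/5 - 1*(-2)) - 3) = (-1*0)*((6/5 + 2) - 3) = 0*(16/5 - 3) = 0*(⅕) = 0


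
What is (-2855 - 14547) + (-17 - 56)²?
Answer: -12073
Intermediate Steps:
(-2855 - 14547) + (-17 - 56)² = -17402 + (-73)² = -17402 + 5329 = -12073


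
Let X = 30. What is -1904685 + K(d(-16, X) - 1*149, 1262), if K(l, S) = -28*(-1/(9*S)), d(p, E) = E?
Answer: -10816706101/5679 ≈ -1.9047e+6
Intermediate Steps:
K(l, S) = 28/(9*S) (K(l, S) = -28*(-1/(9*S)) = -(-28)/(9*S) = 28/(9*S))
-1904685 + K(d(-16, X) - 1*149, 1262) = -1904685 + (28/9)/1262 = -1904685 + (28/9)*(1/1262) = -1904685 + 14/5679 = -10816706101/5679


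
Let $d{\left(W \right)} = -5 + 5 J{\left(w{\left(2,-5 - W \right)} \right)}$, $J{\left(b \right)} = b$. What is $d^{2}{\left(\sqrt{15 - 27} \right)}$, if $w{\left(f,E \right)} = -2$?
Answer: $225$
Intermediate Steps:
$d{\left(W \right)} = -15$ ($d{\left(W \right)} = -5 + 5 \left(-2\right) = -5 - 10 = -15$)
$d^{2}{\left(\sqrt{15 - 27} \right)} = \left(-15\right)^{2} = 225$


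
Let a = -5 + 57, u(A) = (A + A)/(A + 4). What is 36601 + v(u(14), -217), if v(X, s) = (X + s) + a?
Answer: 327938/9 ≈ 36438.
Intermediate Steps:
u(A) = 2*A/(4 + A) (u(A) = (2*A)/(4 + A) = 2*A/(4 + A))
a = 52
v(X, s) = 52 + X + s (v(X, s) = (X + s) + 52 = 52 + X + s)
36601 + v(u(14), -217) = 36601 + (52 + 2*14/(4 + 14) - 217) = 36601 + (52 + 2*14/18 - 217) = 36601 + (52 + 2*14*(1/18) - 217) = 36601 + (52 + 14/9 - 217) = 36601 - 1471/9 = 327938/9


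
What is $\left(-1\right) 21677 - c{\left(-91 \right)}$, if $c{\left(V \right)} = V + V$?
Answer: $-21495$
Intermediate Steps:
$c{\left(V \right)} = 2 V$
$\left(-1\right) 21677 - c{\left(-91 \right)} = \left(-1\right) 21677 - 2 \left(-91\right) = -21677 - -182 = -21677 + 182 = -21495$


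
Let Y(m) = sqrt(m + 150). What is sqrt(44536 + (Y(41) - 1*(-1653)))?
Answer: sqrt(46189 + sqrt(191)) ≈ 214.95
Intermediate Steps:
Y(m) = sqrt(150 + m)
sqrt(44536 + (Y(41) - 1*(-1653))) = sqrt(44536 + (sqrt(150 + 41) - 1*(-1653))) = sqrt(44536 + (sqrt(191) + 1653)) = sqrt(44536 + (1653 + sqrt(191))) = sqrt(46189 + sqrt(191))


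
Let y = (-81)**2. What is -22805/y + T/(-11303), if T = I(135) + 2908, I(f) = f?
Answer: -277730038/74158983 ≈ -3.7451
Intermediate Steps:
y = 6561
T = 3043 (T = 135 + 2908 = 3043)
-22805/y + T/(-11303) = -22805/6561 + 3043/(-11303) = -22805*1/6561 + 3043*(-1/11303) = -22805/6561 - 3043/11303 = -277730038/74158983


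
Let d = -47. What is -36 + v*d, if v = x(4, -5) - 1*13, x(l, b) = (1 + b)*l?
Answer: 1327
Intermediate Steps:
x(l, b) = l*(1 + b)
v = -29 (v = 4*(1 - 5) - 1*13 = 4*(-4) - 13 = -16 - 13 = -29)
-36 + v*d = -36 - 29*(-47) = -36 + 1363 = 1327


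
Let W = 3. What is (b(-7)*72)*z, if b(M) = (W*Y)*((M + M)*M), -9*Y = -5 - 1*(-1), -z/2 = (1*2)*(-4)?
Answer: 150528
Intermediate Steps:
z = 16 (z = -2*1*2*(-4) = -4*(-4) = -2*(-8) = 16)
Y = 4/9 (Y = -(-5 - 1*(-1))/9 = -(-5 + 1)/9 = -⅑*(-4) = 4/9 ≈ 0.44444)
b(M) = 8*M²/3 (b(M) = (3*(4/9))*((M + M)*M) = 4*((2*M)*M)/3 = 4*(2*M²)/3 = 8*M²/3)
(b(-7)*72)*z = (((8/3)*(-7)²)*72)*16 = (((8/3)*49)*72)*16 = ((392/3)*72)*16 = 9408*16 = 150528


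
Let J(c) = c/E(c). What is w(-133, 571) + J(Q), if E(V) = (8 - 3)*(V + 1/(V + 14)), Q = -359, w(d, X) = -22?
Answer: -2700061/123856 ≈ -21.800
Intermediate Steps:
E(V) = 5*V + 5/(14 + V) (E(V) = 5*(V + 1/(14 + V)) = 5*V + 5/(14 + V))
J(c) = c*(14 + c)/(5*(1 + c**2 + 14*c)) (J(c) = c/((5*(1 + c**2 + 14*c)/(14 + c))) = c*((14 + c)/(5*(1 + c**2 + 14*c))) = c*(14 + c)/(5*(1 + c**2 + 14*c)))
w(-133, 571) + J(Q) = -22 + (1/5)*(-359)*(14 - 359)/(1 + (-359)**2 + 14*(-359)) = -22 + (1/5)*(-359)*(-345)/(1 + 128881 - 5026) = -22 + (1/5)*(-359)*(-345)/123856 = -22 + (1/5)*(-359)*(1/123856)*(-345) = -22 + 24771/123856 = -2700061/123856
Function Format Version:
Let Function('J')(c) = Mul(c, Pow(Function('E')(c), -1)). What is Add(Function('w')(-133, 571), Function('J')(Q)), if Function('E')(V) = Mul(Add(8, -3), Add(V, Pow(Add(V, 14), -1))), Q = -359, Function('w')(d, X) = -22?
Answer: Rational(-2700061, 123856) ≈ -21.800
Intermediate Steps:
Function('E')(V) = Add(Mul(5, V), Mul(5, Pow(Add(14, V), -1))) (Function('E')(V) = Mul(5, Add(V, Pow(Add(14, V), -1))) = Add(Mul(5, V), Mul(5, Pow(Add(14, V), -1))))
Function('J')(c) = Mul(Rational(1, 5), c, Pow(Add(1, Pow(c, 2), Mul(14, c)), -1), Add(14, c)) (Function('J')(c) = Mul(c, Pow(Mul(5, Pow(Add(14, c), -1), Add(1, Pow(c, 2), Mul(14, c))), -1)) = Mul(c, Mul(Rational(1, 5), Pow(Add(1, Pow(c, 2), Mul(14, c)), -1), Add(14, c))) = Mul(Rational(1, 5), c, Pow(Add(1, Pow(c, 2), Mul(14, c)), -1), Add(14, c)))
Add(Function('w')(-133, 571), Function('J')(Q)) = Add(-22, Mul(Rational(1, 5), -359, Pow(Add(1, Pow(-359, 2), Mul(14, -359)), -1), Add(14, -359))) = Add(-22, Mul(Rational(1, 5), -359, Pow(Add(1, 128881, -5026), -1), -345)) = Add(-22, Mul(Rational(1, 5), -359, Pow(123856, -1), -345)) = Add(-22, Mul(Rational(1, 5), -359, Rational(1, 123856), -345)) = Add(-22, Rational(24771, 123856)) = Rational(-2700061, 123856)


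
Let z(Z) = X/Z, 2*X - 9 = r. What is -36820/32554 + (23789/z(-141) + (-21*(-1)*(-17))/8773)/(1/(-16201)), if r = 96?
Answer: 5173311518941798851/4997934235 ≈ 1.0351e+9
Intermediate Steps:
X = 105/2 (X = 9/2 + (½)*96 = 9/2 + 48 = 105/2 ≈ 52.500)
z(Z) = 105/(2*Z)
-36820/32554 + (23789/z(-141) + (-21*(-1)*(-17))/8773)/(1/(-16201)) = -36820/32554 + (23789/(((105/2)/(-141))) + (-21*(-1)*(-17))/8773)/(1/(-16201)) = -36820*1/32554 + (23789/(((105/2)*(-1/141))) + (21*(-17))*(1/8773))/(-1/16201) = -18410/16277 + (23789/(-35/94) - 357*1/8773)*(-16201) = -18410/16277 + (23789*(-94/35) - 357/8773)*(-16201) = -18410/16277 + (-2236166/35 - 357/8773)*(-16201) = -18410/16277 - 19617896813/307055*(-16201) = -18410/16277 + 317829546267413/307055 = 5173311518941798851/4997934235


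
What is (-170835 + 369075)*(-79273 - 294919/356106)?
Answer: -932715428715280/59351 ≈ -1.5715e+10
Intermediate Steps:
(-170835 + 369075)*(-79273 - 294919/356106) = 198240*(-79273 - 294919*1/356106) = 198240*(-79273 - 294919/356106) = 198240*(-28229885857/356106) = -932715428715280/59351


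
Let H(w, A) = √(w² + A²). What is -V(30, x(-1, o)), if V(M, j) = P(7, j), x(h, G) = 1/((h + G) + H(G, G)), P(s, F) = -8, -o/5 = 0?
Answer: 8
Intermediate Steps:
H(w, A) = √(A² + w²)
o = 0 (o = -5*0 = 0)
x(h, G) = 1/(G + h + √2*√(G²)) (x(h, G) = 1/((h + G) + √(G² + G²)) = 1/((G + h) + √(2*G²)) = 1/((G + h) + √2*√(G²)) = 1/(G + h + √2*√(G²)))
V(M, j) = -8
-V(30, x(-1, o)) = -1*(-8) = 8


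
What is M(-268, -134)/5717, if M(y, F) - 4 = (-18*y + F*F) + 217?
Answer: 23001/5717 ≈ 4.0233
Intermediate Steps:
M(y, F) = 221 + F**2 - 18*y (M(y, F) = 4 + ((-18*y + F*F) + 217) = 4 + ((-18*y + F**2) + 217) = 4 + ((F**2 - 18*y) + 217) = 4 + (217 + F**2 - 18*y) = 221 + F**2 - 18*y)
M(-268, -134)/5717 = (221 + (-134)**2 - 18*(-268))/5717 = (221 + 17956 + 4824)*(1/5717) = 23001*(1/5717) = 23001/5717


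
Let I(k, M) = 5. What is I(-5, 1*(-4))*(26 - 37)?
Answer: -55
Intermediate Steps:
I(-5, 1*(-4))*(26 - 37) = 5*(26 - 37) = 5*(-11) = -55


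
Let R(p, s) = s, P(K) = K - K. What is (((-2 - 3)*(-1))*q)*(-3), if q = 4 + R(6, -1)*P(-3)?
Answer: -60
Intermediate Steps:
P(K) = 0
q = 4 (q = 4 - 1*0 = 4 + 0 = 4)
(((-2 - 3)*(-1))*q)*(-3) = (((-2 - 3)*(-1))*4)*(-3) = (-5*(-1)*4)*(-3) = (5*4)*(-3) = 20*(-3) = -60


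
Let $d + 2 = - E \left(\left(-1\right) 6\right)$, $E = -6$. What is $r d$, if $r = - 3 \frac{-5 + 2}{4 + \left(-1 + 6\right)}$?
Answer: $-38$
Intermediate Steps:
$d = -38$ ($d = -2 + \left(-1\right) \left(-6\right) \left(\left(-1\right) 6\right) = -2 + 6 \left(-6\right) = -2 - 36 = -38$)
$r = 1$ ($r = - 3 \left(- \frac{3}{4 + 5}\right) = - 3 \left(- \frac{3}{9}\right) = - 3 \left(\left(-3\right) \frac{1}{9}\right) = \left(-3\right) \left(- \frac{1}{3}\right) = 1$)
$r d = 1 \left(-38\right) = -38$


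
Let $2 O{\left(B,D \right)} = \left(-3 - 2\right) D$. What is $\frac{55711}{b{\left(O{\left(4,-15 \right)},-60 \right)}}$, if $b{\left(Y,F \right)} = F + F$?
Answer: $- \frac{55711}{120} \approx -464.26$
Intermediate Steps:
$O{\left(B,D \right)} = - \frac{5 D}{2}$ ($O{\left(B,D \right)} = \frac{\left(-3 - 2\right) D}{2} = \frac{\left(-5\right) D}{2} = - \frac{5 D}{2}$)
$b{\left(Y,F \right)} = 2 F$
$\frac{55711}{b{\left(O{\left(4,-15 \right)},-60 \right)}} = \frac{55711}{2 \left(-60\right)} = \frac{55711}{-120} = 55711 \left(- \frac{1}{120}\right) = - \frac{55711}{120}$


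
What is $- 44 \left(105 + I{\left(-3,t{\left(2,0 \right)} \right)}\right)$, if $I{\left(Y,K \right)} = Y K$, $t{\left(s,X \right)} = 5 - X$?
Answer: $-3960$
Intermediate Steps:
$I{\left(Y,K \right)} = K Y$
$- 44 \left(105 + I{\left(-3,t{\left(2,0 \right)} \right)}\right) = - 44 \left(105 + \left(5 - 0\right) \left(-3\right)\right) = - 44 \left(105 + \left(5 + 0\right) \left(-3\right)\right) = - 44 \left(105 + 5 \left(-3\right)\right) = - 44 \left(105 - 15\right) = \left(-44\right) 90 = -3960$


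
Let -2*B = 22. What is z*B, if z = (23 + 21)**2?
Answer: -21296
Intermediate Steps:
B = -11 (B = -1/2*22 = -11)
z = 1936 (z = 44**2 = 1936)
z*B = 1936*(-11) = -21296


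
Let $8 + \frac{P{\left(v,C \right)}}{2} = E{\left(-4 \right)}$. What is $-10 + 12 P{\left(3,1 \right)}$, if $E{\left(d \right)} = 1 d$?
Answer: $-298$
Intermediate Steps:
$E{\left(d \right)} = d$
$P{\left(v,C \right)} = -24$ ($P{\left(v,C \right)} = -16 + 2 \left(-4\right) = -16 - 8 = -24$)
$-10 + 12 P{\left(3,1 \right)} = -10 + 12 \left(-24\right) = -10 - 288 = -298$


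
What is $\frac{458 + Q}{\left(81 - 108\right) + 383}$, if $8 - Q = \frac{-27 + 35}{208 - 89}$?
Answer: $\frac{27723}{21182} \approx 1.3088$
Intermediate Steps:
$Q = \frac{944}{119}$ ($Q = 8 - \frac{-27 + 35}{208 - 89} = 8 - \frac{8}{119} = \frac{944}{119} \approx 7.9328$)
$\frac{458 + Q}{\left(81 - 108\right) + 383} = \frac{458 + \frac{944}{119}}{\left(81 - 108\right) + 383} = \frac{55446}{119 \left(\left(81 - 108\right) + 383\right)} = \frac{55446}{119 \left(-27 + 383\right)} = \frac{55446}{119 \cdot 356} = \frac{55446}{119} \cdot \frac{1}{356} = \frac{27723}{21182}$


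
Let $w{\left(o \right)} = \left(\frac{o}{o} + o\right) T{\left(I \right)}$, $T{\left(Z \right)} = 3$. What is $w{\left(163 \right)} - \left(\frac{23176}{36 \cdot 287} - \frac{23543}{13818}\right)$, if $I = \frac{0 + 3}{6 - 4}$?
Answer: $\frac{835293425}{1699614} \approx 491.46$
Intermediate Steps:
$I = \frac{3}{2} \approx 1.5$
$w{\left(o \right)} = 3 + 3 o$ ($w{\left(o \right)} = \left(\frac{o}{o} + o\right) 3 = \left(1 + o\right) 3 = 3 + 3 o$)
$w{\left(163 \right)} - \left(\frac{23176}{36 \cdot 287} - \frac{23543}{13818}\right) = \left(3 + 3 \cdot 163\right) - \left(\frac{23176}{36 \cdot 287} - \frac{23543}{13818}\right) = \left(3 + 489\right) - \left(\frac{23176}{10332} - \frac{23543}{13818}\right) = 492 - \left(23176 \cdot \frac{1}{10332} - \frac{23543}{13818}\right) = 492 - \left(\frac{5794}{2583} - \frac{23543}{13818}\right) = 492 - \frac{916663}{1699614} = \frac{835293425}{1699614}$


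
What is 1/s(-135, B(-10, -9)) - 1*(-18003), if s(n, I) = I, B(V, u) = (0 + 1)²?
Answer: 18004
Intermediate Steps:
B(V, u) = 1 (B(V, u) = 1² = 1)
1/s(-135, B(-10, -9)) - 1*(-18003) = 1/1 - 1*(-18003) = 1 + 18003 = 18004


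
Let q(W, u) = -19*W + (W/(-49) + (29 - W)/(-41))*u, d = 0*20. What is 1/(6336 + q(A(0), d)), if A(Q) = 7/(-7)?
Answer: 1/6355 ≈ 0.00015736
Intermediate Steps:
d = 0
A(Q) = -1 (A(Q) = 7*(-⅐) = -1)
q(W, u) = -19*W + u*(-29/41 + 8*W/2009) (q(W, u) = -19*W + (W*(-1/49) + (29 - W)*(-1/41))*u = -19*W + (-W/49 + (-29/41 + W/41))*u = -19*W + (-29/41 + 8*W/2009)*u = -19*W + u*(-29/41 + 8*W/2009))
1/(6336 + q(A(0), d)) = 1/(6336 + (-19*(-1) - 29/41*0 + (8/2009)*(-1)*0)) = 1/(6336 + (19 + 0 + 0)) = 1/(6336 + 19) = 1/6355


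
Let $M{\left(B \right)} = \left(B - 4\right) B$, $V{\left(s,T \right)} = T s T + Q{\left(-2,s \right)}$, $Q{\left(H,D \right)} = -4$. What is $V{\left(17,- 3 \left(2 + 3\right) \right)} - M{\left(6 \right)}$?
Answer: $3809$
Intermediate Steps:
$V{\left(s,T \right)} = -4 + s T^{2}$ ($V{\left(s,T \right)} = T s T - 4 = s T^{2} - 4 = -4 + s T^{2}$)
$M{\left(B \right)} = B \left(-4 + B\right)$ ($M{\left(B \right)} = \left(-4 + B\right) B = B \left(-4 + B\right)$)
$V{\left(17,- 3 \left(2 + 3\right) \right)} - M{\left(6 \right)} = \left(-4 + 17 \left(- 3 \left(2 + 3\right)\right)^{2}\right) - 6 \left(-4 + 6\right) = \left(-4 + 17 \left(\left(-3\right) 5\right)^{2}\right) - 6 \cdot 2 = \left(-4 + 17 \left(-15\right)^{2}\right) - 12 = \left(-4 + 17 \cdot 225\right) - 12 = \left(-4 + 3825\right) - 12 = 3821 - 12 = 3809$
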